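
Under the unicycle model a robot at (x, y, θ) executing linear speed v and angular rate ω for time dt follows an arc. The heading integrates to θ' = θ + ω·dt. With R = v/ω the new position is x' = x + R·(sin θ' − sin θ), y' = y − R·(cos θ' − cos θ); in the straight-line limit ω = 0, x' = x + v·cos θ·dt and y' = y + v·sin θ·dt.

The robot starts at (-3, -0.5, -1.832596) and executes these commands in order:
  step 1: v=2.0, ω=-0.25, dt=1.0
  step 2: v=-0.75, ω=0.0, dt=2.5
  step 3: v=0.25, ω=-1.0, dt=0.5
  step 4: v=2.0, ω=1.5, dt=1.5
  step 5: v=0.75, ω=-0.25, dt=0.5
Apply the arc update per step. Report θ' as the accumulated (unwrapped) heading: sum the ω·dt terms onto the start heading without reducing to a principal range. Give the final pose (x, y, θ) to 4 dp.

(-2.3019, -3.3371, -0.4576)

step 1: θ'=-2.0826 (R=-8.0000) → pose (-3.7525, -2.3474, -2.0826)
step 2: θ'=-2.0826 (straight) → pose (-2.8342, -0.7127, -2.0826)
step 3: θ'=-2.5826 (R=-0.2500) → pose (-2.9196, -0.8022, -2.5826)
step 4: θ'=-0.3326 (R=1.3333) → pose (-2.6478, -3.1928, -0.3326)
step 5: θ'=-0.4576 (R=-3.0000) → pose (-2.3019, -3.3371, -0.4576)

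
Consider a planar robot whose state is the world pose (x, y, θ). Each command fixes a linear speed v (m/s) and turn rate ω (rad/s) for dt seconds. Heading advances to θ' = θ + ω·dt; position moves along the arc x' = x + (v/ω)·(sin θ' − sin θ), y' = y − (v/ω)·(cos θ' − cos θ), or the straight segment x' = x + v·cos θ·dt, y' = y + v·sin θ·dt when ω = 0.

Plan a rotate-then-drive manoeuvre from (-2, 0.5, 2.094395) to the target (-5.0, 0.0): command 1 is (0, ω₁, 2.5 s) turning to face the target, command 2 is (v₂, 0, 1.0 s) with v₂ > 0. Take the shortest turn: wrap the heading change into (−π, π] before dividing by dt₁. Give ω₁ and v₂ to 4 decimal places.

ω₁ = 0.4849, v₂ = 3.0414

heading to target = atan2(0−0.5, -5−-2) = -2.9764
Δθ = wrap(-2.9764 − 2.0944) = 1.2123; ω₁ = Δθ/dt₁ = 0.4849
distance = √((-5−-2)² + (0−0.5)²) = 3.0414; v₂ = distance/dt₂ = 3.0414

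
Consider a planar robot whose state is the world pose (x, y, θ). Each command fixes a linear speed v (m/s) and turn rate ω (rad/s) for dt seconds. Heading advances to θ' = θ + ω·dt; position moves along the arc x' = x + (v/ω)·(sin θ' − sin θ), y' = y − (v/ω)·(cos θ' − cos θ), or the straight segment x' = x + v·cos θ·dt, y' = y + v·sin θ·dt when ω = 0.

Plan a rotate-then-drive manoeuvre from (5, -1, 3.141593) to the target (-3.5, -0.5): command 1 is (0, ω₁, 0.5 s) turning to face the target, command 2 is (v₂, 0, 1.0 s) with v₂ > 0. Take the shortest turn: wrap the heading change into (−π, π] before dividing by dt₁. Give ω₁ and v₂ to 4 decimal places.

ω₁ = -0.1175, v₂ = 8.5147

heading to target = atan2(-0.5−-1, -3.5−5) = 3.0828
Δθ = wrap(3.0828 − 3.1416) = -0.0588; ω₁ = Δθ/dt₁ = -0.1175
distance = √((-3.5−5)² + (-0.5−-1)²) = 8.5147; v₂ = distance/dt₂ = 8.5147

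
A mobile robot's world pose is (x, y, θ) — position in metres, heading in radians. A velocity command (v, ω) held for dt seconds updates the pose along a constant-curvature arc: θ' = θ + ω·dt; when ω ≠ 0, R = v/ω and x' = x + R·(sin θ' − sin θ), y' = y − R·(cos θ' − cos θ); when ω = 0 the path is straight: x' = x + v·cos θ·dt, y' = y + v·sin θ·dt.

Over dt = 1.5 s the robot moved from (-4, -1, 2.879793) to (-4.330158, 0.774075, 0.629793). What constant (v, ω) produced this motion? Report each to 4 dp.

Δθ = 0.629793 − 2.879793 = -2.250000
ω = Δθ/dt = -2.250000/1.5 = -1.5000
R = −Δy/(cos θ' − cos θ) = -1.0000
v = R·ω = -1.0000·-1.5000 = 1.5000

v = 1.5000, ω = -1.5000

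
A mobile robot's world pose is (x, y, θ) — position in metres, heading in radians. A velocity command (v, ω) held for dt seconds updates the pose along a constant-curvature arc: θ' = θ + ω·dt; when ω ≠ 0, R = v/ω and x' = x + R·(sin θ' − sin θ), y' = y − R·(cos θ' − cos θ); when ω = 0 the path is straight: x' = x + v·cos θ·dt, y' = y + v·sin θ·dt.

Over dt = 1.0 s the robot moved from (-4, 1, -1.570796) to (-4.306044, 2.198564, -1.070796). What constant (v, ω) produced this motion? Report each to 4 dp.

v = -1.2500, ω = 0.5000

Δθ = -1.070796 − -1.570796 = 0.500000
ω = Δθ/dt = 0.500000/1.0 = 0.5000
R = −Δy/(cos θ' − cos θ) = -2.5000
v = R·ω = -2.5000·0.5000 = -1.2500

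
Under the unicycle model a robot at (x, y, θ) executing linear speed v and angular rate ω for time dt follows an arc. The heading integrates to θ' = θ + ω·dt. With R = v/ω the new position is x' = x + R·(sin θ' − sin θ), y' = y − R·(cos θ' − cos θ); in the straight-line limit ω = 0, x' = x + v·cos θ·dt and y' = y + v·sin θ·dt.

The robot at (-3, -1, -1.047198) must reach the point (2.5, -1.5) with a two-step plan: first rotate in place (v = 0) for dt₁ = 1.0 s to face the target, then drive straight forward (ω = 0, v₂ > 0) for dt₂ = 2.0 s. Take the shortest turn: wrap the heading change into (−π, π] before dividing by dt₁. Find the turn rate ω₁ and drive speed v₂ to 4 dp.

ω₁ = 0.9565, v₂ = 2.7613

heading to target = atan2(-1.5−-1, 2.5−-3) = -0.0907
Δθ = wrap(-0.0907 − -1.0472) = 0.9565; ω₁ = Δθ/dt₁ = 0.9565
distance = √((2.5−-3)² + (-1.5−-1)²) = 5.5227; v₂ = distance/dt₂ = 2.7613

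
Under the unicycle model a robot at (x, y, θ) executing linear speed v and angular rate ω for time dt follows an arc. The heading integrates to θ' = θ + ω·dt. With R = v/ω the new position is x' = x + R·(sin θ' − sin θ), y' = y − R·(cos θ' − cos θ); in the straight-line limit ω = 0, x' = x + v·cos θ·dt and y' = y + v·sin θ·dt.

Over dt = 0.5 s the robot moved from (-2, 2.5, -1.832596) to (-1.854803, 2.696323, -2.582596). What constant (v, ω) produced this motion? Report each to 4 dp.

Δθ = -2.582596 − -1.832596 = -0.750000
ω = Δθ/dt = -0.750000/0.5 = -1.5000
R = −Δy/(cos θ' − cos θ) = 0.3333
v = R·ω = 0.3333·-1.5000 = -0.5000

v = -0.5000, ω = -1.5000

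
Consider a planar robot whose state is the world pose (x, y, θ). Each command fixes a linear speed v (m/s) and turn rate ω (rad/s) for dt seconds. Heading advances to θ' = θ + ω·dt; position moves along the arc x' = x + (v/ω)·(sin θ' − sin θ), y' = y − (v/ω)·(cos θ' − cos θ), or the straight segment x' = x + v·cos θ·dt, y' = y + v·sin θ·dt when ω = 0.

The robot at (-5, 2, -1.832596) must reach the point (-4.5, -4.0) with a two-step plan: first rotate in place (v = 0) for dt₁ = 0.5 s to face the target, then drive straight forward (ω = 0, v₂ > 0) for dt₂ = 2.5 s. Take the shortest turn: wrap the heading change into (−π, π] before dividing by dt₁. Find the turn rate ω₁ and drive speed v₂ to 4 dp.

ω₁ = 0.6899, v₂ = 2.4083

heading to target = atan2(-4−2, -4.5−-5) = -1.4877
Δθ = wrap(-1.4877 − -1.8326) = 0.3449; ω₁ = Δθ/dt₁ = 0.6899
distance = √((-4.5−-5)² + (-4−2)²) = 6.0208; v₂ = distance/dt₂ = 2.4083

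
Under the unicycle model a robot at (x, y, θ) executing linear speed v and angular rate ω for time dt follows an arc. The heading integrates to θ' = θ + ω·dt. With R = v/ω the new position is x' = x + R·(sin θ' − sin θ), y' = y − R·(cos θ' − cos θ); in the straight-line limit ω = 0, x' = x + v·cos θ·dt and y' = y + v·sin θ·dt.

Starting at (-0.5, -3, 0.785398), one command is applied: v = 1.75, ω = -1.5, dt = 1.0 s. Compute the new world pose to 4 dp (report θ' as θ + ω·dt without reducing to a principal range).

(1.0895, -2.9437, -0.7146)

θ' = 0.7854 + -1.5·1.0 = -0.7146
R = v/ω = 1.75/-1.5 = -1.1667
x' = -0.5 + -1.1667·(sin -0.7146 − sin 0.7854) = 1.0895
y' = -3 − -1.1667·(cos -0.7146 − cos 0.7854) = -2.9437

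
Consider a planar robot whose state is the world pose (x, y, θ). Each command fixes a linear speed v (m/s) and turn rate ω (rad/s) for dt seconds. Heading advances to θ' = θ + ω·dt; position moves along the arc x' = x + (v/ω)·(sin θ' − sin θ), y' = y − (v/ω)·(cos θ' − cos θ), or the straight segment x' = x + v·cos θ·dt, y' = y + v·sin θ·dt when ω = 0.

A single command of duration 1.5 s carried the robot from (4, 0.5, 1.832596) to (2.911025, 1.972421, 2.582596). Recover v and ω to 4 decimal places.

Δθ = 2.582596 − 1.832596 = 0.750000
ω = Δθ/dt = 0.750000/1.5 = 0.5000
R = −Δy/(cos θ' − cos θ) = 2.5000
v = R·ω = 2.5000·0.5000 = 1.2500

v = 1.2500, ω = 0.5000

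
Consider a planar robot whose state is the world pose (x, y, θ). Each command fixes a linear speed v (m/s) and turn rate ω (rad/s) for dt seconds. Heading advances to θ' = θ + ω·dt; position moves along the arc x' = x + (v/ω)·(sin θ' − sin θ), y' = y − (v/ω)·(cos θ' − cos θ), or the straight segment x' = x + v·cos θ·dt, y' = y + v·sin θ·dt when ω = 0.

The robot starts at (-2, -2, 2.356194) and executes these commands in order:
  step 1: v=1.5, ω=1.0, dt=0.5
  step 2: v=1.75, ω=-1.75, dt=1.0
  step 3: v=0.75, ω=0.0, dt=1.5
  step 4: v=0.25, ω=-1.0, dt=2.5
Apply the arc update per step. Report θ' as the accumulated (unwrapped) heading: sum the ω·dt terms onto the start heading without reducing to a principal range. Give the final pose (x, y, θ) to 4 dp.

step 1: θ'=2.8562 (R=1.5000) → pose (-2.6384, -1.6213, 2.8562)
step 2: θ'=1.1062 (R=-1.0000) → pose (-3.2508, -0.2137, 1.1062)
step 3: θ'=1.1062 (straight) → pose (-2.7467, 0.7920, 1.1062)
step 4: θ'=-1.3938 (R=-0.2500) → pose (-2.2771, 0.7240, -1.3938)

(-2.2771, 0.7240, -1.3938)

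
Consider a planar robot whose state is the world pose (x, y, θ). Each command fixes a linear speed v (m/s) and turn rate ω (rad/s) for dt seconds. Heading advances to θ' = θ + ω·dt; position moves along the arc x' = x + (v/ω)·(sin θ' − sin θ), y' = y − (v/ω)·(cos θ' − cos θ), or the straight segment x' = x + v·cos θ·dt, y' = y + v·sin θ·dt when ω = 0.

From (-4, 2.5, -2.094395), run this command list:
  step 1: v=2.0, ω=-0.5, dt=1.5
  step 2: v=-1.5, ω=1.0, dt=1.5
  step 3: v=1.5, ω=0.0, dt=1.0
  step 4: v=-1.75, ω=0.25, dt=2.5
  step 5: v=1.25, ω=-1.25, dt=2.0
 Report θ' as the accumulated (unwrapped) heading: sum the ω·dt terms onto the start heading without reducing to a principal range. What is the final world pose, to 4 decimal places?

(-7.8791, 2.9295, -3.2194)

step 1: θ'=-2.8444 (R=-4.0000) → pose (-6.2927, 0.6754, -2.8444)
step 2: θ'=-1.3444 (R=-1.5000) → pose (-5.2703, 2.4463, -1.3444)
step 3: θ'=-1.3444 (straight) → pose (-4.9336, 0.9846, -1.3444)
step 4: θ'=-0.7194 (R=-7.0000) → pose (-7.1424, 4.6787, -0.7194)
step 5: θ'=-3.2194 (R=-1.0000) → pose (-7.8791, 2.9295, -3.2194)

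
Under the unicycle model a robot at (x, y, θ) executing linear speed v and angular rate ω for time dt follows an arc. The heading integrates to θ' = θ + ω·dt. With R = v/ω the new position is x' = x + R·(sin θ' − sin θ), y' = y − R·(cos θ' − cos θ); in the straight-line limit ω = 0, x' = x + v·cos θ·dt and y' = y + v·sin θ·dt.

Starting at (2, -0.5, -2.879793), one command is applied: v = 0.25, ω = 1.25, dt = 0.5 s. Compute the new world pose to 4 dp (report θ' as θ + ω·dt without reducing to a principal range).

θ' = -2.8798 + 1.25·0.5 = -2.2548
R = v/ω = 0.25/1.25 = 0.2000
x' = 2 + 0.2000·(sin -2.2548 − sin -2.8798) = 1.8968
y' = -0.5 − 0.2000·(cos -2.2548 − cos -2.8798) = -0.5668

(1.8968, -0.5668, -2.2548)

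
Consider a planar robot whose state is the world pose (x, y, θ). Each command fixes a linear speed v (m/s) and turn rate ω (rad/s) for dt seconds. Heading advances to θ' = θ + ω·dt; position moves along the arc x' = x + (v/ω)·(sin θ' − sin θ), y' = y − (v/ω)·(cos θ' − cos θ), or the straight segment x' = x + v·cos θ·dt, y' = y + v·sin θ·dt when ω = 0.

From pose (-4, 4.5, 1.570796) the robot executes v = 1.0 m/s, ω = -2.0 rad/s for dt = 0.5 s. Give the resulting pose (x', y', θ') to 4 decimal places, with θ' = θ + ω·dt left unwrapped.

(-3.7702, 4.9207, 0.5708)

θ' = 1.5708 + -2.0·0.5 = 0.5708
R = v/ω = 1.0/-2.0 = -0.5000
x' = -4 + -0.5000·(sin 0.5708 − sin 1.5708) = -3.7702
y' = 4.5 − -0.5000·(cos 0.5708 − cos 1.5708) = 4.9207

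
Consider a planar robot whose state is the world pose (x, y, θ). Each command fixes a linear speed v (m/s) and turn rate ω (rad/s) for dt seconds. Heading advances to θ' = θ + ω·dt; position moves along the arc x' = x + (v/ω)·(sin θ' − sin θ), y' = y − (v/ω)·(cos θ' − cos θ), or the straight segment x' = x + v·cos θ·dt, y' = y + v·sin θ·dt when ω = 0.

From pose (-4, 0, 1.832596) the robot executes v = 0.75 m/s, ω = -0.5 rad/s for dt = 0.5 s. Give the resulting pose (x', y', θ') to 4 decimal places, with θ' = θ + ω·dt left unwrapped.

θ' = 1.8326 + -0.5·0.5 = 1.5826
R = v/ω = 0.75/-0.5 = -1.5000
x' = -4 + -1.5000·(sin 1.5826 − sin 1.8326) = -4.0510
y' = 0 − -1.5000·(cos 1.5826 − cos 1.8326) = 0.3705

(-4.0510, 0.3705, 1.5826)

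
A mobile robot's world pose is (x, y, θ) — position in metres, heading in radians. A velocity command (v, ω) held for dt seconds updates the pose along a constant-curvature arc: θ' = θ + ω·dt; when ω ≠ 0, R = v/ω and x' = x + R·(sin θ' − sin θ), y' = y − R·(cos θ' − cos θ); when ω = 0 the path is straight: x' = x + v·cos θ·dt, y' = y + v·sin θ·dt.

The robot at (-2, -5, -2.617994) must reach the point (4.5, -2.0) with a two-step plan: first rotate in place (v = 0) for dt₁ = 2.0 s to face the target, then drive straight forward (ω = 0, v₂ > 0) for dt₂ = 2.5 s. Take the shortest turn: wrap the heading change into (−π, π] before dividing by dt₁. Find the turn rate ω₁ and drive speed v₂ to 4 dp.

ω₁ = 1.5252, v₂ = 2.8636

heading to target = atan2(-2−-5, 4.5−-2) = 0.4324
Δθ = wrap(0.4324 − -2.6180) = 3.0504; ω₁ = Δθ/dt₁ = 1.5252
distance = √((4.5−-2)² + (-2−-5)²) = 7.1589; v₂ = distance/dt₂ = 2.8636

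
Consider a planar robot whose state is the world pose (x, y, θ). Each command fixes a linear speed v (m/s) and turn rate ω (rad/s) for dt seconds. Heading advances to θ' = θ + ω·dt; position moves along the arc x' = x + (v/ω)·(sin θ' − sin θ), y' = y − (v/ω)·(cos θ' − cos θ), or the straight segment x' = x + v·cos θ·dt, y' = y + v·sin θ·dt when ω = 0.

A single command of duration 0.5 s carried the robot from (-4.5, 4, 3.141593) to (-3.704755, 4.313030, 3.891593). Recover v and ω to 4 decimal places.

Δθ = 3.891593 − 3.141593 = 0.750000
ω = Δθ/dt = 0.750000/0.5 = 1.5000
R = Δx/(sin θ' − sin θ) = -1.1667
v = R·ω = -1.1667·1.5000 = -1.7500

v = -1.7500, ω = 1.5000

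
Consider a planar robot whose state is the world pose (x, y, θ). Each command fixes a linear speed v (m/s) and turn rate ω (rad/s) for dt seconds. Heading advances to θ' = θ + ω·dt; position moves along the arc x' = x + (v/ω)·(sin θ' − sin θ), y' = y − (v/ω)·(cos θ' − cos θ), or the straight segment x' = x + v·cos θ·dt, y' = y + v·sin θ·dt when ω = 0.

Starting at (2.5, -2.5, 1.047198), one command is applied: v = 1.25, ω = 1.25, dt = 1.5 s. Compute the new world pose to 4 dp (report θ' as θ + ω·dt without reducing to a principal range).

θ' = 1.0472 + 1.25·1.5 = 2.9222
R = v/ω = 1.25/1.25 = 1.0000
x' = 2.5 + 1.0000·(sin 2.9222 − sin 1.0472) = 1.8516
y' = -2.5 − 1.0000·(cos 2.9222 − cos 1.0472) = -1.0240

(1.8516, -1.0240, 2.9222)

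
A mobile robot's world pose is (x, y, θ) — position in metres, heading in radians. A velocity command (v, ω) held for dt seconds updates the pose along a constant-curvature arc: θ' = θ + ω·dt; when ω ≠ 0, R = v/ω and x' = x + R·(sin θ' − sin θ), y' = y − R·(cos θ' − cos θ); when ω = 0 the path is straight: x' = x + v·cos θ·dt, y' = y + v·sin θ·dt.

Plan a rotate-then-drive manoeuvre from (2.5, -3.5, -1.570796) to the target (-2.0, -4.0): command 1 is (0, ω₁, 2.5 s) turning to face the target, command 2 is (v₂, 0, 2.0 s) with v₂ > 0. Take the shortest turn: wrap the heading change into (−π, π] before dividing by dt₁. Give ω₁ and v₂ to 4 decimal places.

heading to target = atan2(-4−-3.5, -2−2.5) = -3.0309
Δθ = wrap(-3.0309 − -1.5708) = -1.4601; ω₁ = Δθ/dt₁ = -0.5841
distance = √((-2−2.5)² + (-4−-3.5)²) = 4.5277; v₂ = distance/dt₂ = 2.2638

ω₁ = -0.5841, v₂ = 2.2638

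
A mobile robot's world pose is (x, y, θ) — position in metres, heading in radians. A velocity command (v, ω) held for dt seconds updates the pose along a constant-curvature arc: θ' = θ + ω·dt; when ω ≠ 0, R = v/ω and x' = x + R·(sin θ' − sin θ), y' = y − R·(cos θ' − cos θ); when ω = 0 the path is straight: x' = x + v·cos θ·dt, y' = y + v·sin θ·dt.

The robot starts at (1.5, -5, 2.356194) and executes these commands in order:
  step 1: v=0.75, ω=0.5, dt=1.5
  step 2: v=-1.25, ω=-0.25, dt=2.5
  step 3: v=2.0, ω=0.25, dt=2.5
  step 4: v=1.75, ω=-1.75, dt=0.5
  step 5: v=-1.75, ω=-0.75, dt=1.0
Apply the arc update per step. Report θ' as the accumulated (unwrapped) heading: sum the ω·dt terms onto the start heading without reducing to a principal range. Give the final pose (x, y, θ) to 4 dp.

(-1.5148, -5.1869, 1.4812)

step 1: θ'=3.1062 (R=1.5000) → pose (0.4924, -4.5616, 3.1062)
step 2: θ'=2.4812 (R=5.0000) → pose (3.3826, -5.6097, 2.4812)
step 3: θ'=3.1062 (R=8.0000) → pose (-1.2417, -3.9327, 3.1062)
step 4: θ'=2.2312 (R=-1.0000) → pose (-1.9961, -3.5468, 2.2312)
step 5: θ'=1.4812 (R=2.3333) → pose (-1.5148, -5.1869, 1.4812)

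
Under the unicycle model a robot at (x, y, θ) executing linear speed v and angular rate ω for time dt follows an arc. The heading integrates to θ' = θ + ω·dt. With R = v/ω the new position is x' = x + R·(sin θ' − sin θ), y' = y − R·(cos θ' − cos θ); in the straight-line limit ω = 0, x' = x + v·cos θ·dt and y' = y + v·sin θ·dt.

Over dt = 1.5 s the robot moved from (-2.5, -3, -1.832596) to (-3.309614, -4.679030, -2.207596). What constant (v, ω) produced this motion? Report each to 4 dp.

v = 1.2500, ω = -0.2500

Δθ = -2.207596 − -1.832596 = -0.375000
ω = Δθ/dt = -0.375000/1.5 = -0.2500
R = −Δy/(cos θ' − cos θ) = -5.0000
v = R·ω = -5.0000·-0.2500 = 1.2500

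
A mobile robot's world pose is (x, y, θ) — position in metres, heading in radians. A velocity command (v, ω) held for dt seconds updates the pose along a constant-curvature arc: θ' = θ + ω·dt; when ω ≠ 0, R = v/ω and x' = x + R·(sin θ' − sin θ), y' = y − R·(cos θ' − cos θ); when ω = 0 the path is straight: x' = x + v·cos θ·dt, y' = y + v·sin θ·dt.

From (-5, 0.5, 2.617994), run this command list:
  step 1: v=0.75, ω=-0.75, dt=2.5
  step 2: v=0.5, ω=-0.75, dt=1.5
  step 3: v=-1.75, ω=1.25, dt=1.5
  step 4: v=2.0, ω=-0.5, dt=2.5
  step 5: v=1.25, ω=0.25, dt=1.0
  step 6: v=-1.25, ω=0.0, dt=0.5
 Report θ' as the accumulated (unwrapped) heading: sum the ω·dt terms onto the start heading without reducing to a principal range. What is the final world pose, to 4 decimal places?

step 1: θ'=0.7430 (R=-1.0000) → pose (-5.1765, 2.1025, 0.7430)
step 2: θ'=-0.3820 (R=-0.6667) → pose (-4.4770, 2.2301, -0.3820)
step 3: θ'=1.4930 (R=-1.4000) → pose (-6.3946, 1.0398, 1.4930)
step 4: θ'=0.2430 (R=-4.0000) → pose (-3.3692, 4.6114, 0.2430)
step 5: θ'=0.4930 (R=5.0000) → pose (-2.2059, 5.0600, 0.4930)
step 6: θ'=0.4930 (straight) → pose (-2.7565, 4.7642, 0.4930)

(-2.7565, 4.7642, 0.4930)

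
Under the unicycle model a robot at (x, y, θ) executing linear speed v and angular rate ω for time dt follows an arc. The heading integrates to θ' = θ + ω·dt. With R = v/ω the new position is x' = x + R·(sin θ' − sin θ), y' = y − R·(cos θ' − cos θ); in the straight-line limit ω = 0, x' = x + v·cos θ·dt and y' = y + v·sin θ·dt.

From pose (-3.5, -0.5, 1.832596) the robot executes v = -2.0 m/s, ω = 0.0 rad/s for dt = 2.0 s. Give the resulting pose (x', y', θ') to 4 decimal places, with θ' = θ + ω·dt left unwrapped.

θ' = 1.8326 + 0.0·2.0 = 1.8326
ω = 0 → straight: x' = -3.5 + -2.0·cos(1.8326)·2.0 = -2.4647
y' = -0.5 + -2.0·sin(1.8326)·2.0 = -4.3637

(-2.4647, -4.3637, 1.8326)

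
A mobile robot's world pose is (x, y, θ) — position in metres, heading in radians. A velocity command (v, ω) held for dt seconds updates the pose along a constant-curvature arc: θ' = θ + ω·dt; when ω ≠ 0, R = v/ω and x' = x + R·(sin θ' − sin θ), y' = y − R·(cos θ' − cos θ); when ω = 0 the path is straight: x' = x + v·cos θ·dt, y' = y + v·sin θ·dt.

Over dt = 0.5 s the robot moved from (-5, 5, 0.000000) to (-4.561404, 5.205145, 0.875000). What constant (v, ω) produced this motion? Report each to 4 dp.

Δθ = 0.875000 − 0.000000 = 0.875000
ω = Δθ/dt = 0.875000/0.5 = 1.7500
R = Δx/(sin θ' − sin θ) = 0.5714
v = R·ω = 0.5714·1.7500 = 1.0000

v = 1.0000, ω = 1.7500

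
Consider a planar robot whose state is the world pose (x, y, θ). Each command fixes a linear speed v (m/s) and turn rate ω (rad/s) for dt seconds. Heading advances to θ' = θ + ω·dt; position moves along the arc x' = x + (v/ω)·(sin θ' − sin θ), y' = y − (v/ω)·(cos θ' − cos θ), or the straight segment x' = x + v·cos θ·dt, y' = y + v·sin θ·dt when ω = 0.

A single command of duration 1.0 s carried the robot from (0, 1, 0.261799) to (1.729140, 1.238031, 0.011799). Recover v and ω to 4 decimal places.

v = 1.7500, ω = -0.2500

Δθ = 0.011799 − 0.261799 = -0.250000
ω = Δθ/dt = -0.250000/1.0 = -0.2500
R = Δx/(sin θ' − sin θ) = -7.0000
v = R·ω = -7.0000·-0.2500 = 1.7500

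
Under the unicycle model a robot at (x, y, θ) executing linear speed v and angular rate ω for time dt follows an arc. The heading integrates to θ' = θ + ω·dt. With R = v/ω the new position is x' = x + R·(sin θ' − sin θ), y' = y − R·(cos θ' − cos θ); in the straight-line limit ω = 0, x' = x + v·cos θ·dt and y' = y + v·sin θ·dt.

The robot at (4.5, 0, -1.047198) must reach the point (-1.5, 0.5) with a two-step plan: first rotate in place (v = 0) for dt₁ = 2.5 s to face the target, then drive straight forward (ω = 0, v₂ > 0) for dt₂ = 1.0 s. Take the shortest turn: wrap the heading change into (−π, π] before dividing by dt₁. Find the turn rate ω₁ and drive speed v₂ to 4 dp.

heading to target = atan2(0.5−0, -1.5−4.5) = 3.0585
Δθ = wrap(3.0585 − -1.0472) = -2.1775; ω₁ = Δθ/dt₁ = -0.8710
distance = √((-1.5−4.5)² + (0.5−0)²) = 6.0208; v₂ = distance/dt₂ = 6.0208

ω₁ = -0.8710, v₂ = 6.0208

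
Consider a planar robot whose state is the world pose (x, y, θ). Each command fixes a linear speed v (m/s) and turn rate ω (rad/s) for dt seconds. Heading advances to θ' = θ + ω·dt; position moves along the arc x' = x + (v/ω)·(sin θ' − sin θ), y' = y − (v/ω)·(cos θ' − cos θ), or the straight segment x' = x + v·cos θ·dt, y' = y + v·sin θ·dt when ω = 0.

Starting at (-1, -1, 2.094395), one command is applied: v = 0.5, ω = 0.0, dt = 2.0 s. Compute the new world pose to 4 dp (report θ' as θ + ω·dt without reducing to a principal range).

θ' = 2.0944 + 0.0·2.0 = 2.0944
ω = 0 → straight: x' = -1 + 0.5·cos(2.0944)·2.0 = -1.5000
y' = -1 + 0.5·sin(2.0944)·2.0 = -0.1340

(-1.5000, -0.1340, 2.0944)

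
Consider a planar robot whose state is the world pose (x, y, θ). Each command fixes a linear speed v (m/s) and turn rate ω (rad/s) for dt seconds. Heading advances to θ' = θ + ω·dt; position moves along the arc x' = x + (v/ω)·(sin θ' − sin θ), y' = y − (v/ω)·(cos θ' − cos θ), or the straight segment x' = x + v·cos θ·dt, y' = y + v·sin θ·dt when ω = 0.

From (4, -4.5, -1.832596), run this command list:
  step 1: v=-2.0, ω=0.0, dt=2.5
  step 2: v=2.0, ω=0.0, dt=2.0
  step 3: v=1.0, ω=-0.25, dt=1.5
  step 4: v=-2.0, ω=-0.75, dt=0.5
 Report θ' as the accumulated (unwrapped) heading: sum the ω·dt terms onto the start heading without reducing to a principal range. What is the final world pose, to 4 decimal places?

(4.3409, -4.2022, -2.5826)

step 1: θ'=-1.8326 (straight) → pose (5.2941, 0.3296, -1.8326)
step 2: θ'=-1.8326 (straight) → pose (4.2588, -3.5341, -1.8326)
step 3: θ'=-2.2076 (R=-4.0000) → pose (3.6111, -4.8773, -2.2076)
step 4: θ'=-2.5826 (R=2.6667) → pose (4.3409, -4.2022, -2.5826)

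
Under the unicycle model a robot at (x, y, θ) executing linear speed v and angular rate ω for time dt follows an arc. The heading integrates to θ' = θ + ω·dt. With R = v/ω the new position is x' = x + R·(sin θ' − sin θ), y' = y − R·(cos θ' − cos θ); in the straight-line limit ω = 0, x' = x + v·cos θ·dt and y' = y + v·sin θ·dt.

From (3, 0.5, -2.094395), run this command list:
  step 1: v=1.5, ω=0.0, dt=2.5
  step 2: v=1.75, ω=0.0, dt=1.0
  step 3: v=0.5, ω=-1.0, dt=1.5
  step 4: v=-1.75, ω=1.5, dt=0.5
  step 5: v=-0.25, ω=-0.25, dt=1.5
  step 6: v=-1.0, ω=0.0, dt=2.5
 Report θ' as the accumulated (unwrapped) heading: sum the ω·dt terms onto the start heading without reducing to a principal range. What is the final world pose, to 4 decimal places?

(3.3133, -4.6827, -3.2194)

step 1: θ'=-2.0944 (straight) → pose (1.1250, -2.7476, -2.0944)
step 2: θ'=-2.0944 (straight) → pose (0.2500, -4.2631, -2.0944)
step 3: θ'=-3.5944 (R=-0.5000) → pose (-0.4018, -4.4628, -3.5944)
step 4: θ'=-2.8444 (R=-1.1667) → pose (0.4503, -4.5292, -2.8444)
step 5: θ'=-3.2194 (R=1.0000) → pose (0.8209, -4.4884, -3.2194)
step 6: θ'=-3.2194 (straight) → pose (3.3133, -4.6827, -3.2194)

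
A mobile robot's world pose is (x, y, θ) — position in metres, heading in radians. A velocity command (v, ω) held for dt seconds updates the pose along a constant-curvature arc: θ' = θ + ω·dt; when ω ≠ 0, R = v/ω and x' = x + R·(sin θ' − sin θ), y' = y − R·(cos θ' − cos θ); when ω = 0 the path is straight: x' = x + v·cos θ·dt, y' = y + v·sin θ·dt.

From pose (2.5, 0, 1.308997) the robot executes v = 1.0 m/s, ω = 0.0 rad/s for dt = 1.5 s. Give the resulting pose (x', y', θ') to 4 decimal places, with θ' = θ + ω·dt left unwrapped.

θ' = 1.3090 + 0.0·1.5 = 1.3090
ω = 0 → straight: x' = 2.5 + 1.0·cos(1.3090)·1.5 = 2.8882
y' = 0 + 1.0·sin(1.3090)·1.5 = 1.4489

(2.8882, 1.4489, 1.3090)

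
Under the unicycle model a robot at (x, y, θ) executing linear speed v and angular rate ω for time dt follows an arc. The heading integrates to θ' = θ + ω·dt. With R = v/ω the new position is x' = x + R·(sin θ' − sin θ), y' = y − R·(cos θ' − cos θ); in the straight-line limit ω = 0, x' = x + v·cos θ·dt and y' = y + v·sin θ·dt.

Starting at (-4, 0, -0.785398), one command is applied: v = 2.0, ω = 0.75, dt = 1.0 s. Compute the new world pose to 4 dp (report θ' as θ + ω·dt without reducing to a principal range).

(-2.2088, -0.7794, -0.0354)

θ' = -0.7854 + 0.75·1.0 = -0.0354
R = v/ω = 2.0/0.75 = 2.6667
x' = -4 + 2.6667·(sin -0.0354 − sin -0.7854) = -2.2088
y' = 0 − 2.6667·(cos -0.0354 − cos -0.7854) = -0.7794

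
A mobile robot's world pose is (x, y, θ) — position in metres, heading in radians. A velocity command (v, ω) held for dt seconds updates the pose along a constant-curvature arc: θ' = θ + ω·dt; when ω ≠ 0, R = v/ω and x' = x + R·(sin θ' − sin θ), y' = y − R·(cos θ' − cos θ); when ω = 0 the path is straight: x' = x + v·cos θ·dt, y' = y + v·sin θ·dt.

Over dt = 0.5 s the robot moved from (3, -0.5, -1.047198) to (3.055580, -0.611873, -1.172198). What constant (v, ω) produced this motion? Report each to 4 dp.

Δθ = -1.172198 − -1.047198 = -0.125000
ω = Δθ/dt = -0.125000/0.5 = -0.2500
R = −Δy/(cos θ' − cos θ) = -1.0000
v = R·ω = -1.0000·-0.2500 = 0.2500

v = 0.2500, ω = -0.2500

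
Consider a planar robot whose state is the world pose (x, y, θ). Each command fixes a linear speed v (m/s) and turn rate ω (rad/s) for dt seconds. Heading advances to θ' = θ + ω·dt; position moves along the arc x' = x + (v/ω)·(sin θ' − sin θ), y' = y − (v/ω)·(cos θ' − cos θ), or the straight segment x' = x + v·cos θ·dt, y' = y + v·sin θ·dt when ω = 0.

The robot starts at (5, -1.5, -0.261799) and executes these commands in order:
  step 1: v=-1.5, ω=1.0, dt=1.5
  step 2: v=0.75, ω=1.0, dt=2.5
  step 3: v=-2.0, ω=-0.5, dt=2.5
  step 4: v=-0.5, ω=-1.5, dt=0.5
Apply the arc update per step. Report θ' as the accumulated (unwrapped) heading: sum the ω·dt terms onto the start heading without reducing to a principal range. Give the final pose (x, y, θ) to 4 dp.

(6.8686, -1.9358, 1.7382)

step 1: θ'=1.2382 (R=-1.5000) → pose (3.1940, -2.4591, 1.2382)
step 2: θ'=3.7382 (R=0.7500) → pose (2.0637, -1.5938, 3.7382)
step 3: θ'=2.4882 (R=4.0000) → pose (6.7426, -1.7267, 2.4882)
step 4: θ'=1.7382 (R=0.3333) → pose (6.8686, -1.9358, 1.7382)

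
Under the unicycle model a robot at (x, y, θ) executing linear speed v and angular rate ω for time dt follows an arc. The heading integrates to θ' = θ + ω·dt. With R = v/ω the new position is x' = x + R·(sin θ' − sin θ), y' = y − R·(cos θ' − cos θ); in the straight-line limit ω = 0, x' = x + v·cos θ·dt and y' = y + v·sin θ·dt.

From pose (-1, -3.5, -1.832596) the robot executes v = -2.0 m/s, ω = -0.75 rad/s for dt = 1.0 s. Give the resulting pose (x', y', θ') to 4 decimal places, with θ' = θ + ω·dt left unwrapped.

(0.1616, -1.9294, -2.5826)

θ' = -1.8326 + -0.75·1.0 = -2.5826
R = v/ω = -2.0/-0.75 = 2.6667
x' = -1 + 2.6667·(sin -2.5826 − sin -1.8326) = 0.1616
y' = -3.5 − 2.6667·(cos -2.5826 − cos -1.8326) = -1.9294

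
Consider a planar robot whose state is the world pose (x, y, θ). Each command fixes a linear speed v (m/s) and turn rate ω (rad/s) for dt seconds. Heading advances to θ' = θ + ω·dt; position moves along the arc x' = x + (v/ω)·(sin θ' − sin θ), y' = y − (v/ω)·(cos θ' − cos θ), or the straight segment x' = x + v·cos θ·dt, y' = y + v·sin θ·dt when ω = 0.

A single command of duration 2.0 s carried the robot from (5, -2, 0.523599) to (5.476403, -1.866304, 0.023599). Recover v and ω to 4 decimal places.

v = 0.2500, ω = -0.2500

Δθ = 0.023599 − 0.523599 = -0.500000
ω = Δθ/dt = -0.500000/2.0 = -0.2500
R = Δx/(sin θ' − sin θ) = -1.0000
v = R·ω = -1.0000·-0.2500 = 0.2500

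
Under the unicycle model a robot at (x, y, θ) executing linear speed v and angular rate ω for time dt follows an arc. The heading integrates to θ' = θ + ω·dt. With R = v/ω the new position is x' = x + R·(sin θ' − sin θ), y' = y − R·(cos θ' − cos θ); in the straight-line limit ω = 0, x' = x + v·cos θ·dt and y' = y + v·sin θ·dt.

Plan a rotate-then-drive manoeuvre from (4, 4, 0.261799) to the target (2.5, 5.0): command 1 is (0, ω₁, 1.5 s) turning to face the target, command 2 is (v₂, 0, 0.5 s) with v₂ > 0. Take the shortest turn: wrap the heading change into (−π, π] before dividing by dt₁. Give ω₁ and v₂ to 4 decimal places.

ω₁ = 1.5279, v₂ = 3.6056

heading to target = atan2(5−4, 2.5−4) = 2.5536
Δθ = wrap(2.5536 − 0.2618) = 2.2918; ω₁ = Δθ/dt₁ = 1.5279
distance = √((2.5−4)² + (5−4)²) = 1.8028; v₂ = distance/dt₂ = 3.6056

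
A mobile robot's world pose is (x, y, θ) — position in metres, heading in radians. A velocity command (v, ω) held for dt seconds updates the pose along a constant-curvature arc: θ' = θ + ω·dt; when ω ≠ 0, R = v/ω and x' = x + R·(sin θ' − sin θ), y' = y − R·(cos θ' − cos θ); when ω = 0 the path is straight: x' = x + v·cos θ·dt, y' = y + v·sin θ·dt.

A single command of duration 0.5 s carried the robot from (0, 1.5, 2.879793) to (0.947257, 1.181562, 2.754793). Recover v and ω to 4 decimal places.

Δθ = 2.754793 − 2.879793 = -0.125000
ω = Δθ/dt = -0.125000/0.5 = -0.2500
R = Δx/(sin θ' − sin θ) = 8.0000
v = R·ω = 8.0000·-0.2500 = -2.0000

v = -2.0000, ω = -0.2500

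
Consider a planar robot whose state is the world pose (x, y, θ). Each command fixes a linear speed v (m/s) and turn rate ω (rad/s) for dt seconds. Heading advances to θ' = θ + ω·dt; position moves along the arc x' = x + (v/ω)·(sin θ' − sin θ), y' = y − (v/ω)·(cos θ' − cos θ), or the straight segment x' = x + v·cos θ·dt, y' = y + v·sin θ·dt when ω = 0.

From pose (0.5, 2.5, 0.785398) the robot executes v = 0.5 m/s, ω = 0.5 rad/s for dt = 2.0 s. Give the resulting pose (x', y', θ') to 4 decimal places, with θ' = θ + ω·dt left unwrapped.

θ' = 0.7854 + 0.5·2.0 = 1.7854
R = v/ω = 0.5/0.5 = 1.0000
x' = 0.5 + 1.0000·(sin 1.7854 − sin 0.7854) = 0.7700
y' = 2.5 − 1.0000·(cos 1.7854 − cos 0.7854) = 3.4201

(0.7700, 3.4201, 1.7854)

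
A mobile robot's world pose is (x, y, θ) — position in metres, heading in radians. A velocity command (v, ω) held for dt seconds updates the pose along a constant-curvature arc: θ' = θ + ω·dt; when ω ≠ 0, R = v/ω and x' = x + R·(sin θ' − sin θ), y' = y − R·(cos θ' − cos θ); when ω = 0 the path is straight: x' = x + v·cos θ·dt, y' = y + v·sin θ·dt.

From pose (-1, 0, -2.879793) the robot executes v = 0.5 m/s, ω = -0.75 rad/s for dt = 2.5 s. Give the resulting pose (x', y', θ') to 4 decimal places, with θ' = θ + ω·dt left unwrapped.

θ' = -2.8798 + -0.75·2.5 = -4.7548
R = v/ω = 0.5/-0.75 = -0.6667
x' = -1 + -0.6667·(sin -4.7548 − sin -2.8798) = -1.8386
y' = 0 − -0.6667·(cos -4.7548 − cos -2.8798) = 0.6722

(-1.8386, 0.6722, -4.7548)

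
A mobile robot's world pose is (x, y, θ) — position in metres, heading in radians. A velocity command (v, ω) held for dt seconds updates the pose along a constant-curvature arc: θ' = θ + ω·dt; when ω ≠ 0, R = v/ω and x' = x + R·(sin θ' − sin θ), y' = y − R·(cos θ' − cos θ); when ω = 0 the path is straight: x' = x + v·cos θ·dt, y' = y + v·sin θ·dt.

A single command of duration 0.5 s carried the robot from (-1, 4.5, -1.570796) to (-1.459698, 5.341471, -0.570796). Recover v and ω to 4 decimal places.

Δθ = -0.570796 − -1.570796 = 1.000000
ω = Δθ/dt = 1.000000/0.5 = 2.0000
R = −Δy/(cos θ' − cos θ) = -1.0000
v = R·ω = -1.0000·2.0000 = -2.0000

v = -2.0000, ω = 2.0000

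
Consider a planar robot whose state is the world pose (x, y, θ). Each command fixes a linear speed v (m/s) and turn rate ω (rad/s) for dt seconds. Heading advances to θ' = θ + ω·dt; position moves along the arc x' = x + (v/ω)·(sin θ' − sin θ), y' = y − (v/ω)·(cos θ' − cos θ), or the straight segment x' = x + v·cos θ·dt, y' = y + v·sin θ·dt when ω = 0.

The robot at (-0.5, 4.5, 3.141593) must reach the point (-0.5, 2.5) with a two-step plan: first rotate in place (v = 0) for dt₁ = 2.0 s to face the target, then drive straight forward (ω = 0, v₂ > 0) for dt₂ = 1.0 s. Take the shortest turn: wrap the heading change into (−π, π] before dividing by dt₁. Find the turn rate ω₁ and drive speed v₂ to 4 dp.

ω₁ = 0.7854, v₂ = 2.0000

heading to target = atan2(2.5−4.5, -0.5−-0.5) = -1.5708
Δθ = wrap(-1.5708 − 3.1416) = 1.5708; ω₁ = Δθ/dt₁ = 0.7854
distance = √((-0.5−-0.5)² + (2.5−4.5)²) = 2.0000; v₂ = distance/dt₂ = 2.0000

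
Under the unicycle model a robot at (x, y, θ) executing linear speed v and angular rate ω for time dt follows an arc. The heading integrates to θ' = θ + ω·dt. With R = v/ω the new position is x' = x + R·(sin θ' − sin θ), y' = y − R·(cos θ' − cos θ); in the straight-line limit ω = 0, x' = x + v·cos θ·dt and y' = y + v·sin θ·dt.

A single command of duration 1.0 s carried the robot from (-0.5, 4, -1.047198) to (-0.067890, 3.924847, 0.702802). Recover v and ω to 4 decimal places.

Δθ = 0.702802 − -1.047198 = 1.750000
ω = Δθ/dt = 1.750000/1.0 = 1.7500
R = Δx/(sin θ' − sin θ) = 0.2857
v = R·ω = 0.2857·1.7500 = 0.5000

v = 0.5000, ω = 1.7500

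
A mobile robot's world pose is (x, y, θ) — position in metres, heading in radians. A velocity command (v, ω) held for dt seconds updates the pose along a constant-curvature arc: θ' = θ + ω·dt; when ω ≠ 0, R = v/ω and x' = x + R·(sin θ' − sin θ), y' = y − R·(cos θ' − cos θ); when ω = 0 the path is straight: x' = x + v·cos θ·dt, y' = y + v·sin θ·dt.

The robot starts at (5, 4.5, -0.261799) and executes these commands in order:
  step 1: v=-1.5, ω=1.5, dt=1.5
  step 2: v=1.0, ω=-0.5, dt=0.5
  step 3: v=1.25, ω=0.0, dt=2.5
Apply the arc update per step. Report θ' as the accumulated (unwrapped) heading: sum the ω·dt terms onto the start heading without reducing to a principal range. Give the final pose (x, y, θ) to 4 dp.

step 1: θ'=1.9882 (R=-1.0000) → pose (3.8270, 3.1287, 1.9882)
step 2: θ'=1.7382 (R=-2.0000) → pose (3.6833, 3.6062, 1.7382)
step 3: θ'=1.7382 (straight) → pose (3.1626, 6.6875, 1.7382)

(3.1626, 6.6875, 1.7382)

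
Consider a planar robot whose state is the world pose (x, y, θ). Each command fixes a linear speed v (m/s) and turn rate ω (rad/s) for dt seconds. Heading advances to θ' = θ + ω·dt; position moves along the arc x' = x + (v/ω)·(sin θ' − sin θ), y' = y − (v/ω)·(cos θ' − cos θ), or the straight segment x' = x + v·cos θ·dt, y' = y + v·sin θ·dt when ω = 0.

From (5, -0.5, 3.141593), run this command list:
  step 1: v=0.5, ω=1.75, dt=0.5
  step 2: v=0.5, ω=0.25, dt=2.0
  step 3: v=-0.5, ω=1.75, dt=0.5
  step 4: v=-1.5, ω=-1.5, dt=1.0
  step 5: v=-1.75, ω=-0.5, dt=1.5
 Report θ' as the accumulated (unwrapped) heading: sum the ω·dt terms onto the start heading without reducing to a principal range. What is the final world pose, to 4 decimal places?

step 1: θ'=4.0166 (R=0.2857) → pose (4.7807, -0.6026, 4.0166)
step 2: θ'=4.5166 (R=2.0000) → pose (4.3540, -1.4955, 4.5166)
step 3: θ'=5.3916 (R=-0.2857) → pose (4.2961, -1.2604, 5.3916)
step 4: θ'=3.8916 (R=1.0000) → pose (4.3925, 0.0995, 3.8916)
step 5: θ'=3.1416 (R=3.5000) → pose (6.7782, 1.0385, 3.1416)

(6.7782, 1.0385, 3.1416)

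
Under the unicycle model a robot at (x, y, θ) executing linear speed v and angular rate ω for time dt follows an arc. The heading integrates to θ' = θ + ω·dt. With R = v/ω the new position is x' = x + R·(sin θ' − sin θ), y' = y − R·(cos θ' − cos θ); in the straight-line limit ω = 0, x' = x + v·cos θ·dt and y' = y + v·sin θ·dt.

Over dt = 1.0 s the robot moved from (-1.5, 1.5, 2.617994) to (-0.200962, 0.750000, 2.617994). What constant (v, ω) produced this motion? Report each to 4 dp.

Δθ = 2.617994 − 2.617994 = 0.000000
ω = Δθ/dt = 0.000000/1.0 = 0.0000
ω = 0 → v = (Δx·cos θ + Δy·sin θ)/dt = -1.5000

v = -1.5000, ω = 0.0000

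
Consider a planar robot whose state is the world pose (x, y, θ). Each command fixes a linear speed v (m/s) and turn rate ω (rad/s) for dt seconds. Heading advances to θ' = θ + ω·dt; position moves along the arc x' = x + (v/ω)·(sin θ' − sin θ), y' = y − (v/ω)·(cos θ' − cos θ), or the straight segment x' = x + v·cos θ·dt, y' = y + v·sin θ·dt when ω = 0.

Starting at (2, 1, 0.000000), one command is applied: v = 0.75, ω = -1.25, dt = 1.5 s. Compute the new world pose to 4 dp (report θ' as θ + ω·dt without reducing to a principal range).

θ' = 0.0000 + -1.25·1.5 = -1.8750
R = v/ω = 0.75/-1.25 = -0.6000
x' = 2 + -0.6000·(sin -1.8750 − sin 0.0000) = 2.5725
y' = 1 − -0.6000·(cos -1.8750 − cos 0.0000) = 0.2203

(2.5725, 0.2203, -1.8750)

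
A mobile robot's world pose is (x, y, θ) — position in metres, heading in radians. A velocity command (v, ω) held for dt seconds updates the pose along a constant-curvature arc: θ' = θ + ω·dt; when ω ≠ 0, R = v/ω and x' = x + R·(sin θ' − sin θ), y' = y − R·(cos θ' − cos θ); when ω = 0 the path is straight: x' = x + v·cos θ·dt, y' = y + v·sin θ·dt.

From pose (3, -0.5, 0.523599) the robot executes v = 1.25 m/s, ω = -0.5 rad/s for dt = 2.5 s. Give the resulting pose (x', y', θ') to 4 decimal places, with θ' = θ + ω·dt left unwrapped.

(5.9105, -0.7961, -0.7264)

θ' = 0.5236 + -0.5·2.5 = -0.7264
R = v/ω = 1.25/-0.5 = -2.5000
x' = 3 + -2.5000·(sin -0.7264 − sin 0.5236) = 5.9105
y' = -0.5 − -2.5000·(cos -0.7264 − cos 0.5236) = -0.7961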